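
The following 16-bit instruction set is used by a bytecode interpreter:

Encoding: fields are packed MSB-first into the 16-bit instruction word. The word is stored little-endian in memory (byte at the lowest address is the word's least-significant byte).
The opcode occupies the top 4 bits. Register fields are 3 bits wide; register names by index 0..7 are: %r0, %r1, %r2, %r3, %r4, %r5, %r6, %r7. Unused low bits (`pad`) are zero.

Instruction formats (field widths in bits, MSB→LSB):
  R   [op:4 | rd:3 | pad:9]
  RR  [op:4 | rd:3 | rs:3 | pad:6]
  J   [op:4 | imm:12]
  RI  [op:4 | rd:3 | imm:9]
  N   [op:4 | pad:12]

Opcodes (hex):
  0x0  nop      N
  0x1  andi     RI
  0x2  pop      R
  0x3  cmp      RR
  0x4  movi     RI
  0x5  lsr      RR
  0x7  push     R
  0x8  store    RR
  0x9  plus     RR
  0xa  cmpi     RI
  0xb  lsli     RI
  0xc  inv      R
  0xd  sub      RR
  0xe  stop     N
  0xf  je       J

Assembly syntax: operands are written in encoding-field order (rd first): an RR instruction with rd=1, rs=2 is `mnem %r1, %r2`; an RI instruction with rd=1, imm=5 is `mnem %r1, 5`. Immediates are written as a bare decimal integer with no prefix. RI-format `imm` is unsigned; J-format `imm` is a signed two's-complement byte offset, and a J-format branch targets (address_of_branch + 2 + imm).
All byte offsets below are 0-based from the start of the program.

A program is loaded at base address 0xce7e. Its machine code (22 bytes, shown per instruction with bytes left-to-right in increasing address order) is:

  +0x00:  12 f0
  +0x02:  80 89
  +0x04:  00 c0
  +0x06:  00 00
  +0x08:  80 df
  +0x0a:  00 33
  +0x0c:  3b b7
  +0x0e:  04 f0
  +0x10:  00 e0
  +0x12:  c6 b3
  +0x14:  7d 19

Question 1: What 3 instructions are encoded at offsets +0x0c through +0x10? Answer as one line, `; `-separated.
+0x0c: 3b b7 ⇒ word 0xb73b (little)
  op=0xb73b>>12=0xb ⇒ lsli (RI)
  rd: (w>>9)&0x7=0x3 → %r3
  imm: (w>>0)&0x1ff=0x13b → 315
+0x0e: 04 f0 ⇒ word 0xf004 (little)
  op=0xf004>>12=0xf ⇒ je (J)
  imm: (w>>0)&0xfff=0x4 → 4
+0x10: 00 e0 ⇒ word 0xe000 (little)
  op=0xe000>>12=0xe ⇒ stop (N)

lsli %r3, 315; je 4; stop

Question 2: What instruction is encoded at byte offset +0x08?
+0x08: 80 df ⇒ word 0xdf80 (little)
  op=0xdf80>>12=0xd ⇒ sub (RR)
  rd: (w>>9)&0x7=0x7 → %r7
  rs: (w>>6)&0x7=0x6 → %r6

sub %r7, %r6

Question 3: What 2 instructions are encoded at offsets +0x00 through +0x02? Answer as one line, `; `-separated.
off 0x00: read 12 f0 as little → 0xf012
  op=0xf012>>12=0xf ⇒ je (J)
  imm@[11:0]=0x12 ⇒ 18
off 0x02: read 80 89 as little → 0x8980
  op=0x8980>>12=0x8 ⇒ store (RR)
  rd@[11:9]=0x4 ⇒ %r4
  rs@[8:6]=0x6 ⇒ %r6

je 18; store %r4, %r6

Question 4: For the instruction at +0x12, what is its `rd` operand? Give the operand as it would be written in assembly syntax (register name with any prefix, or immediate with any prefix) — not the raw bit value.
+0x12: c6 b3 ⇒ word 0xb3c6 (little)
  top 4b → 0xb → lsli [RI]
  rd: (w>>9)&0x7=0x1 → %r1
  imm: (w>>0)&0x1ff=0x1c6 → 454

%r1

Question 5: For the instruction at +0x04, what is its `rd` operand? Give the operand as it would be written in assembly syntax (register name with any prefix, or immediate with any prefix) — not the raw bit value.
+0x04: 00 c0 ⇒ word 0xc000 (little)
  op=0xc000>>12=0xc ⇒ inv (R)
  rd@[11:9]=0x0 ⇒ %r0

%r0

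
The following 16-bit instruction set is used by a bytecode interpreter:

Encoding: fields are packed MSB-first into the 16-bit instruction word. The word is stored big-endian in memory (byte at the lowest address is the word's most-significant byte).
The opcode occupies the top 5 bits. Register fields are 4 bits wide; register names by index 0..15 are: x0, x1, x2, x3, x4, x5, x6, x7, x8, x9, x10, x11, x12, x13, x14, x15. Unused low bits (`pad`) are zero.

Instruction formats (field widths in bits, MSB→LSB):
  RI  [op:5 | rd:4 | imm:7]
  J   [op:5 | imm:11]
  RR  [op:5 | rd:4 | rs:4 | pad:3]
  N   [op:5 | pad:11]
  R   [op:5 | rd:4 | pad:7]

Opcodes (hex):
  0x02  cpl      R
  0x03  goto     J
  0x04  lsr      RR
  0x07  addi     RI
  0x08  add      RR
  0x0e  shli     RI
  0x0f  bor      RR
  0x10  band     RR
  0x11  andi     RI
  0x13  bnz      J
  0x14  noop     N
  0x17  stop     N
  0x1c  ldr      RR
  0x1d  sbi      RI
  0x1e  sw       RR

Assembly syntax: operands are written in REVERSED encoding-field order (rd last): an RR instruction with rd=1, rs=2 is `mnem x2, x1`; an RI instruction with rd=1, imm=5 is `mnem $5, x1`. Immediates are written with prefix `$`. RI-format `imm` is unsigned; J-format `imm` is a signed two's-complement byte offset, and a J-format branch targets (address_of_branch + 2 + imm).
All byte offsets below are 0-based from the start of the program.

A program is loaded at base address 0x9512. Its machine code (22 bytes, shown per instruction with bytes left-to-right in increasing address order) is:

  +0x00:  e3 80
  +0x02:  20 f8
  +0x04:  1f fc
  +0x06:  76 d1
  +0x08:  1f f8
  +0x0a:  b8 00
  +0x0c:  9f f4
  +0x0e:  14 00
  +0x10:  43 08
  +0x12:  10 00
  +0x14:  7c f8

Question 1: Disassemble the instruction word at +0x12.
cpl x0

[12] 10 00 → 0x1000
  top 5b → 0x2 → cpl [R]
  [10:7] rd=0 = x0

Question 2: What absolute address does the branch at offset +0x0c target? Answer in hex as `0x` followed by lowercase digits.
@+0c  big-endian(9f f4) = 0x9ff4
  top 5b → 0x13 → bnz [J]
  imm@[10:0]=0x7f4 (s11→-12) ⇒ $-12
  target = base 0x9512 + off 0x0c + 2 + imm -12 = 0x9514

0x9514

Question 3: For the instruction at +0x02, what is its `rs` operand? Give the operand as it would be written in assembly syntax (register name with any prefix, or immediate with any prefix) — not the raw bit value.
off 0x02: read 20 f8 as big → 0x20f8
  op=0x20f8>>11=0x4 ⇒ lsr (RR)
  rd: (w>>7)&0xf=0x1 → x1
  rs: (w>>3)&0xf=0xf → x15

x15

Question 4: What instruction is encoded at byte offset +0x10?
add x1, x6

[10] 43 08 → 0x4308
  opcode bits[15:11]=0x8: add/RR
  rd@[10:7]=0x6 ⇒ x6
  rs@[6:3]=0x1 ⇒ x1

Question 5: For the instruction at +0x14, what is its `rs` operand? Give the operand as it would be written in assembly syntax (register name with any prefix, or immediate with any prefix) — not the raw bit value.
off 0x14: read 7c f8 as big → 0x7cf8
  top 5b → 0xf → bor [RR]
  rd: (w>>7)&0xf=0x9 → x9
  rs: (w>>3)&0xf=0xf → x15

x15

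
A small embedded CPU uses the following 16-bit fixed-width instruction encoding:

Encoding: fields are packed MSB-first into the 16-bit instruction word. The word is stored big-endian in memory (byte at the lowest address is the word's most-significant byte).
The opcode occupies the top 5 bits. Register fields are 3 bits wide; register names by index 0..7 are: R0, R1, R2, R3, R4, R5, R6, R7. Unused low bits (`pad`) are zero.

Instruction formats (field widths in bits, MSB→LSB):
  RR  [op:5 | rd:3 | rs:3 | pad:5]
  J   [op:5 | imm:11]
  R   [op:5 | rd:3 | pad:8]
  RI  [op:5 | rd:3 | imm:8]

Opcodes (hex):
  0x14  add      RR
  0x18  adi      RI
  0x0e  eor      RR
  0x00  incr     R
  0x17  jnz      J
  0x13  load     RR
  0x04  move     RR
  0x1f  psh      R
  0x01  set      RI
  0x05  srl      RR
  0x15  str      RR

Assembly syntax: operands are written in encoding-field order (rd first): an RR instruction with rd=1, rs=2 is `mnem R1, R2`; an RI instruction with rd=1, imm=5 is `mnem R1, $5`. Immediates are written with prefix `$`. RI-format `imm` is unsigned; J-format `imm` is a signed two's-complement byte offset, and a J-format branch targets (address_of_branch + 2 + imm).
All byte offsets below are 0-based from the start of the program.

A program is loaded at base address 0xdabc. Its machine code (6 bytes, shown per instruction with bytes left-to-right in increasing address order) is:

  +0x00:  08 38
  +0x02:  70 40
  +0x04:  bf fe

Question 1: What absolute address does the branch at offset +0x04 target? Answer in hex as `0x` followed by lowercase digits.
off 0x04: read bf fe as big → 0xbffe
  top 5b → 0x17 → jnz [J]
  imm: (w>>0)&0x7ff=0x7fe (s11→-2) → $-2
  target = base 0xdabc + off 0x04 + 2 + imm -2 = 0xdac0

0xdac0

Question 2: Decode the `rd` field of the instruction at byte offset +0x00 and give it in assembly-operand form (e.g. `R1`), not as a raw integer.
R0

off 0x00: read 08 38 as big → 0x0838
  top 5b → 0x1 → set [RI]
  rd@[10:8]=0x0 ⇒ R0
  imm@[7:0]=0x38 ⇒ $56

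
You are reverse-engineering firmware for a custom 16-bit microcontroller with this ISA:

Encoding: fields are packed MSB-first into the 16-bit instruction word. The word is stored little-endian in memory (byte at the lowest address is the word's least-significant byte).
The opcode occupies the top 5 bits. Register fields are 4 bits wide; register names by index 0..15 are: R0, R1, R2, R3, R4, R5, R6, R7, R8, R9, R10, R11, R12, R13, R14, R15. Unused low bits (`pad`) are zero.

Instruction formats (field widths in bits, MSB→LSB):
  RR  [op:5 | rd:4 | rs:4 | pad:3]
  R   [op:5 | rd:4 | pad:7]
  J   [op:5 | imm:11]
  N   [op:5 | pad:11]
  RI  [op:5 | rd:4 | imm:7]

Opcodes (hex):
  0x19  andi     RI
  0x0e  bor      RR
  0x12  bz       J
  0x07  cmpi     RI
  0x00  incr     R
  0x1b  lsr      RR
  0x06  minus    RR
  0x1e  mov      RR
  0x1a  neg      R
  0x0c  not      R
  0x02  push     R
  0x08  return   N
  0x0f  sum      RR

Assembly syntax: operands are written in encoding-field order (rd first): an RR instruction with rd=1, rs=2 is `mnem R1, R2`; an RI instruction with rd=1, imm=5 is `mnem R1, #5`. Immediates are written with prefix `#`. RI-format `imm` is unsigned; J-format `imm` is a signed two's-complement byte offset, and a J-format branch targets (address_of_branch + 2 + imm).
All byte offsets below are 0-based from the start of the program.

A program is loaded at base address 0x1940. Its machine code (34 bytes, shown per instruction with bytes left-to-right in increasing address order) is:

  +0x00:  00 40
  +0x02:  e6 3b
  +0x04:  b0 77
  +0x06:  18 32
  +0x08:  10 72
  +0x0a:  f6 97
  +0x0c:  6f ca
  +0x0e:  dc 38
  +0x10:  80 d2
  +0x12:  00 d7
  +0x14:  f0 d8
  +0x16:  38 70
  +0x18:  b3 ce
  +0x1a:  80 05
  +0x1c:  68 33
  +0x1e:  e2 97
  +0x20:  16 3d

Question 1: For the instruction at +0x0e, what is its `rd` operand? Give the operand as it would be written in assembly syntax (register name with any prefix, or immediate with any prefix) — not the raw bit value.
off 0x0e: read dc 38 as little → 0x38dc
  opcode bits[15:11]=0x7: cmpi/RI
  rd@[10:7]=0x1 ⇒ R1
  imm@[6:0]=0x5c ⇒ #92

R1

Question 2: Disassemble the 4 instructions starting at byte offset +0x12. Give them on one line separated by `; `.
@+12  little-endian(00 d7) = 0xd700
  op=0xd700>>11=0x1a ⇒ neg (R)
  [10:7] rd=14 = R14
@+14  little-endian(f0 d8) = 0xd8f0
  op=0xd8f0>>11=0x1b ⇒ lsr (RR)
  [10:7] rd=1 = R1
  [6:3] rs=14 = R14
@+16  little-endian(38 70) = 0x7038
  op=0x7038>>11=0xe ⇒ bor (RR)
  [10:7] rd=0 = R0
  [6:3] rs=7 = R7
@+18  little-endian(b3 ce) = 0xceb3
  op=0xceb3>>11=0x19 ⇒ andi (RI)
  [10:7] rd=13 = R13
  [6:0] imm=51 = #51

neg R14; lsr R1, R14; bor R0, R7; andi R13, #51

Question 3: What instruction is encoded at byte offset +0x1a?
incr R11

off 0x1a: read 80 05 as little → 0x0580
  top 5b → 0x0 → incr [R]
  rd: (w>>7)&0xf=0xb → R11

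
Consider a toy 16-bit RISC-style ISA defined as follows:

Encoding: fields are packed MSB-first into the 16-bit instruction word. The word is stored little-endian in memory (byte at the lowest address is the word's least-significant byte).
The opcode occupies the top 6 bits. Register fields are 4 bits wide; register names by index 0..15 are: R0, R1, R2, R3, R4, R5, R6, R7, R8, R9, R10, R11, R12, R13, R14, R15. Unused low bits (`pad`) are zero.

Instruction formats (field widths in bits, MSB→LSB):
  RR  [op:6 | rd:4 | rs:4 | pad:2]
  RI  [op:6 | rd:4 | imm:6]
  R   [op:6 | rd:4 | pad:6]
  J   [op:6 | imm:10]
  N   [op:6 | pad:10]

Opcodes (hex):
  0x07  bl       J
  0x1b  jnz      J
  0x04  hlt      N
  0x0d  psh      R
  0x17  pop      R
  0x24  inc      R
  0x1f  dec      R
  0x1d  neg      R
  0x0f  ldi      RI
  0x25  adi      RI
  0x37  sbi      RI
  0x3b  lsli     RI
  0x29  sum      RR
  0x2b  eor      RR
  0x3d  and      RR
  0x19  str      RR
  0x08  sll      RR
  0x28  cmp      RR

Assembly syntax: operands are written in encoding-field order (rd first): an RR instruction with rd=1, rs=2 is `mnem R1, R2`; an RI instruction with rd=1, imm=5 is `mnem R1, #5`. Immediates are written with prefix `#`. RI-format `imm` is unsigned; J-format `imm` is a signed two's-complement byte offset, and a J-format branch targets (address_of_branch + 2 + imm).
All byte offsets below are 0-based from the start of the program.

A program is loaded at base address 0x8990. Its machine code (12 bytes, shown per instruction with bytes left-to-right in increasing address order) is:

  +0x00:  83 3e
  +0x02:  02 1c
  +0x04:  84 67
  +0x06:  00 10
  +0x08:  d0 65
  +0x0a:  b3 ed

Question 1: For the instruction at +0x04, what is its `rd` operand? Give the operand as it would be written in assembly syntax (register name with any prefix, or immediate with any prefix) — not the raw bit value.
@+04  little-endian(84 67) = 0x6784
  opcode bits[15:10]=0x19: str/RR
  [9:6] rd=14 = R14
  [5:2] rs=1 = R1

R14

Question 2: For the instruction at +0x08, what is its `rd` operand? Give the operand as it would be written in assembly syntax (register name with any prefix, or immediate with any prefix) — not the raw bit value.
[08] d0 65 → 0x65d0
  op=0x65d0>>10=0x19 ⇒ str (RR)
  rd: (w>>6)&0xf=0x7 → R7
  rs: (w>>2)&0xf=0x4 → R4

R7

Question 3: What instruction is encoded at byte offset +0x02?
off 0x02: read 02 1c as little → 0x1c02
  top 6b → 0x7 → bl [J]
  [9:0] imm=2 = #2

bl #2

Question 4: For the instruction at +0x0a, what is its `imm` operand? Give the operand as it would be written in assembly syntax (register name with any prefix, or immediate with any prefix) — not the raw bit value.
+0x0a: b3 ed ⇒ word 0xedb3 (little)
  top 6b → 0x3b → lsli [RI]
  rd: (w>>6)&0xf=0x6 → R6
  imm: (w>>0)&0x3f=0x33 → #51

#51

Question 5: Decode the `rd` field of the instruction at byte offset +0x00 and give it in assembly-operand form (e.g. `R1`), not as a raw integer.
+0x00: 83 3e ⇒ word 0x3e83 (little)
  opcode bits[15:10]=0xf: ldi/RI
  rd: (w>>6)&0xf=0xa → R10
  imm: (w>>0)&0x3f=0x3 → #3

R10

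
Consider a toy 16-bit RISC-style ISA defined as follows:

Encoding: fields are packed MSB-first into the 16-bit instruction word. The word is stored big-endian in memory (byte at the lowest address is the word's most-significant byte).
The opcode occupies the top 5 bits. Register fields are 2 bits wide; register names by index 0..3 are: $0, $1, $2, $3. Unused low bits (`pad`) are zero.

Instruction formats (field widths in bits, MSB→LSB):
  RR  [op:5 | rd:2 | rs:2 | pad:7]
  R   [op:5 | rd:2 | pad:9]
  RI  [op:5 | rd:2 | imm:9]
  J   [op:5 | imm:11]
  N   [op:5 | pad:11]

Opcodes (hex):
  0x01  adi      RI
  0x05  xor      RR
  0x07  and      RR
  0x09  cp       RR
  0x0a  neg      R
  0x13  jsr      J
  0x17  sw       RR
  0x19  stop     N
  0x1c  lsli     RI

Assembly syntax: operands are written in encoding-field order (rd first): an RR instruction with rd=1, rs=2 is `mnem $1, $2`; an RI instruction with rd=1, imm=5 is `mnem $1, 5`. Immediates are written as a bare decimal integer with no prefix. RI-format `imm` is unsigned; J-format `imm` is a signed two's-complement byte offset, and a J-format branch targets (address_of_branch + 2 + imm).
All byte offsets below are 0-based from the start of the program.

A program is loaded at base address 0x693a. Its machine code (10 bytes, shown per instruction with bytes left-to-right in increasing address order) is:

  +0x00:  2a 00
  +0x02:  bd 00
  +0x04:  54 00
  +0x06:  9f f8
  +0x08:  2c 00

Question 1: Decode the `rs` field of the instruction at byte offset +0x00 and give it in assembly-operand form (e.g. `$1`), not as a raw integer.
$0

off 0x00: read 2a 00 as big → 0x2a00
  op=0x2a00>>11=0x5 ⇒ xor (RR)
  rd: (w>>9)&0x3=0x1 → $1
  rs: (w>>7)&0x3=0x0 → $0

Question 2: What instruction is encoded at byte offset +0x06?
@+06  big-endian(9f f8) = 0x9ff8
  top 5b → 0x13 → jsr [J]
  imm: (w>>0)&0x7ff=0x7f8 (s11→-8) → -8

jsr -8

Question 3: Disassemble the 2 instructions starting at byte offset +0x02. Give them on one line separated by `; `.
[02] bd 00 → 0xbd00
  opcode bits[15:11]=0x17: sw/RR
  rd@[10:9]=0x2 ⇒ $2
  rs@[8:7]=0x2 ⇒ $2
[04] 54 00 → 0x5400
  opcode bits[15:11]=0xa: neg/R
  rd@[10:9]=0x2 ⇒ $2

sw $2, $2; neg $2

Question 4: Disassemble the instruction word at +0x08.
xor $2, $0

[08] 2c 00 → 0x2c00
  opcode bits[15:11]=0x5: xor/RR
  rd: (w>>9)&0x3=0x2 → $2
  rs: (w>>7)&0x3=0x0 → $0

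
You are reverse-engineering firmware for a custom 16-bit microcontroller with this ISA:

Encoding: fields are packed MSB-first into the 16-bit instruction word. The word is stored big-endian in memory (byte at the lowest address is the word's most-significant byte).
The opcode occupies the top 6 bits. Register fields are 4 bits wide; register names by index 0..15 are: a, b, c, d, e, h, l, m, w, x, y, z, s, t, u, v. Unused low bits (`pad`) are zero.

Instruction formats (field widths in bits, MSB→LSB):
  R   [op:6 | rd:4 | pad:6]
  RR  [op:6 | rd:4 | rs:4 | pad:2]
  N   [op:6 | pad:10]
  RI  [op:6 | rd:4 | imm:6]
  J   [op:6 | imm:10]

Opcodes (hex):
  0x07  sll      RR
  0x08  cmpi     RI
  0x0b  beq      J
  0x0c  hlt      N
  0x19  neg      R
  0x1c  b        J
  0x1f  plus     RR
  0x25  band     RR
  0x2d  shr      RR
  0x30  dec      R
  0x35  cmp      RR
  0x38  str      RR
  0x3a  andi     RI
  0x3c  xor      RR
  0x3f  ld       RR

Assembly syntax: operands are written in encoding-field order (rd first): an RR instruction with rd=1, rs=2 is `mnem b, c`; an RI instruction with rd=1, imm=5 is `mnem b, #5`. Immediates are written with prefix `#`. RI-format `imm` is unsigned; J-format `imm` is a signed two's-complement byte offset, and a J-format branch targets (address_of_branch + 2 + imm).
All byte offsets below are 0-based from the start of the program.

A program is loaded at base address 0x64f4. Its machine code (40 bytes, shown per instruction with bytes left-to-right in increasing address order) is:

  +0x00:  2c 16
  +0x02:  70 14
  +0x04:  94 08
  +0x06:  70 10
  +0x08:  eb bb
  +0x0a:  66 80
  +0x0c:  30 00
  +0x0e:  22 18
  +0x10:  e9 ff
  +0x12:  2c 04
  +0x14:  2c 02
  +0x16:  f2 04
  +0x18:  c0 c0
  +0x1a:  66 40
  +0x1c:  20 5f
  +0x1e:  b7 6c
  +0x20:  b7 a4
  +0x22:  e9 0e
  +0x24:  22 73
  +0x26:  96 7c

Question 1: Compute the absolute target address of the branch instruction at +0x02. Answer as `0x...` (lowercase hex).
@+02  big-endian(70 14) = 0x7014
  top 6b → 0x1c → b [J]
  imm@[9:0]=0x14 ⇒ #20
  target = base 0x64f4 + off 0x02 + 2 + imm 20 = 0x650c

0x650c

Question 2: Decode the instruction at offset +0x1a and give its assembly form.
@+1a  big-endian(66 40) = 0x6640
  top 6b → 0x19 → neg [R]
  rd: (w>>6)&0xf=0x9 → x

neg x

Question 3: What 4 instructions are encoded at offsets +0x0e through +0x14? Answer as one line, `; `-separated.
cmpi w, #24; andi m, #63; beq #4; beq #2

off 0x0e: read 22 18 as big → 0x2218
  op=0x2218>>10=0x8 ⇒ cmpi (RI)
  [9:6] rd=8 = w
  [5:0] imm=24 = #24
off 0x10: read e9 ff as big → 0xe9ff
  op=0xe9ff>>10=0x3a ⇒ andi (RI)
  [9:6] rd=7 = m
  [5:0] imm=63 = #63
off 0x12: read 2c 04 as big → 0x2c04
  op=0x2c04>>10=0xb ⇒ beq (J)
  [9:0] imm=4 = #4
off 0x14: read 2c 02 as big → 0x2c02
  op=0x2c02>>10=0xb ⇒ beq (J)
  [9:0] imm=2 = #2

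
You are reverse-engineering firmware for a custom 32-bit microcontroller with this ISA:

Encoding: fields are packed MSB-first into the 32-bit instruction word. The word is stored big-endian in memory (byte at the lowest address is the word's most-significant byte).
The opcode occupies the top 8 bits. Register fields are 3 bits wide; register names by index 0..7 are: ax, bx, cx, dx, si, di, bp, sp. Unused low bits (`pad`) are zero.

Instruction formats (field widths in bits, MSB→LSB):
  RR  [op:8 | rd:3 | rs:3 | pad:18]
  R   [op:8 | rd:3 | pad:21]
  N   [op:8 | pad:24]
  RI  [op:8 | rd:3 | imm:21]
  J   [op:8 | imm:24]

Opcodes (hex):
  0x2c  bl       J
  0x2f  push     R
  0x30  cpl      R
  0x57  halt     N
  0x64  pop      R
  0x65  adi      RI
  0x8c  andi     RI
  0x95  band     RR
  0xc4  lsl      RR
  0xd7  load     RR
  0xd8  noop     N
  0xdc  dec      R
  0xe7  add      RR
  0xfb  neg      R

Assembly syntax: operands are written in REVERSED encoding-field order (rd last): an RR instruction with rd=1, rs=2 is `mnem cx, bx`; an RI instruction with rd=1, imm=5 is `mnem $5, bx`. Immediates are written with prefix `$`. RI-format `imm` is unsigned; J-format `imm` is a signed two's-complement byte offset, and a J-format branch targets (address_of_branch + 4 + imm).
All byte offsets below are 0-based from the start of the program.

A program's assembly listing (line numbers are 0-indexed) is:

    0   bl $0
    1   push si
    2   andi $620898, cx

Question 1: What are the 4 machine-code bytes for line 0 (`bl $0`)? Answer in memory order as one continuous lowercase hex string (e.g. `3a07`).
2c000000

0. bl fields op=0x2c:8|imm=0:24 → word 2c000000h → 2c 00 00 00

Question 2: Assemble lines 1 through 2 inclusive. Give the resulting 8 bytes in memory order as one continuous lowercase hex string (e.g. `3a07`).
2f8000008c497962

line 1 (push): pack op=0x2f:8|rd=4:3|pad=0:21 = 0x2f800000; big→ 2f 80 00 00
line 2 (andi): pack op=0x8c:8|rd=2:3|imm=620898:21 = 0x8c497962; big→ 8c 49 79 62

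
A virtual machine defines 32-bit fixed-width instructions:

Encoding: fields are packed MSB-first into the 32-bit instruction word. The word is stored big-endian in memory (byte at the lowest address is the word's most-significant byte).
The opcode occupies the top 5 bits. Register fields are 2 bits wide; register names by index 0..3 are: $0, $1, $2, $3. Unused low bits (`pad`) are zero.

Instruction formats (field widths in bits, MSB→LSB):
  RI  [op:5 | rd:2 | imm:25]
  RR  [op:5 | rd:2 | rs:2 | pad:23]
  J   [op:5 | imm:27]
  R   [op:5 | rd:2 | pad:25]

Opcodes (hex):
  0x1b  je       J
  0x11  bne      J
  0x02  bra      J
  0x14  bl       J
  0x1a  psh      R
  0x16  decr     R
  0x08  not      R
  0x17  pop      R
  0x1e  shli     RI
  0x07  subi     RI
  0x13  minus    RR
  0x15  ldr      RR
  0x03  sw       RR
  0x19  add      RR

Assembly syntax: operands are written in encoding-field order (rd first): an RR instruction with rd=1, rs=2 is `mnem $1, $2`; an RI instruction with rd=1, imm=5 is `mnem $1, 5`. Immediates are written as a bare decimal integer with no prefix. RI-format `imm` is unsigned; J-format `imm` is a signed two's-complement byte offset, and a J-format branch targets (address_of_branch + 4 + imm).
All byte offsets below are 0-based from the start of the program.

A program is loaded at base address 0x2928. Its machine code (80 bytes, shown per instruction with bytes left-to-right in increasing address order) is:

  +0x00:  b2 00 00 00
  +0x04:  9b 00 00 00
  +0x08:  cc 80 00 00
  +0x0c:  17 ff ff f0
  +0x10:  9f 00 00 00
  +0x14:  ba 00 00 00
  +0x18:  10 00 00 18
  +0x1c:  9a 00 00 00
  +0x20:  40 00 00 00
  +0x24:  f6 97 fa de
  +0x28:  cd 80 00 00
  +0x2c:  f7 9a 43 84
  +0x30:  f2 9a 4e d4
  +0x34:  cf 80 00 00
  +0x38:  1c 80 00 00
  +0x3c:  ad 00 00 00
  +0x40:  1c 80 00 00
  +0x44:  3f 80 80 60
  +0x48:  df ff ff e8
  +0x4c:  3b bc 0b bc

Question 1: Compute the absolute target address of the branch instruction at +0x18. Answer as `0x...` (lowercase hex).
off 0x18: read 10 00 00 18 as big → 0x10000018
  op=0x10000018>>27=0x2 ⇒ bra (J)
  imm: (w>>0)&0x7ffffff=0x18 → 24
  target = base 0x2928 + off 0x18 + 4 + imm 24 = 0x295c

0x295c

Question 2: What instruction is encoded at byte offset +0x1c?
minus $1, $0

off 0x1c: read 9a 00 00 00 as big → 0x9a000000
  top 5b → 0x13 → minus [RR]
  [26:25] rd=1 = $1
  [24:23] rs=0 = $0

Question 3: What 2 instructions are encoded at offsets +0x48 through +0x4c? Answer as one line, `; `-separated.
je -24; subi $1, 29100988

+0x48: df ff ff e8 ⇒ word 0xdfffffe8 (big)
  op=0xdfffffe8>>27=0x1b ⇒ je (J)
  imm: (w>>0)&0x7ffffff=0x7ffffe8 (s27→-24) → -24
+0x4c: 3b bc 0b bc ⇒ word 0x3bbc0bbc (big)
  op=0x3bbc0bbc>>27=0x7 ⇒ subi (RI)
  rd: (w>>25)&0x3=0x1 → $1
  imm: (w>>0)&0x1ffffff=0x1bc0bbc → 29100988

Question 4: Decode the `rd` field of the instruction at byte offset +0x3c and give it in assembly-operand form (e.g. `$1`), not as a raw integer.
+0x3c: ad 00 00 00 ⇒ word 0xad000000 (big)
  opcode bits[31:27]=0x15: ldr/RR
  rd: (w>>25)&0x3=0x2 → $2
  rs: (w>>23)&0x3=0x2 → $2

$2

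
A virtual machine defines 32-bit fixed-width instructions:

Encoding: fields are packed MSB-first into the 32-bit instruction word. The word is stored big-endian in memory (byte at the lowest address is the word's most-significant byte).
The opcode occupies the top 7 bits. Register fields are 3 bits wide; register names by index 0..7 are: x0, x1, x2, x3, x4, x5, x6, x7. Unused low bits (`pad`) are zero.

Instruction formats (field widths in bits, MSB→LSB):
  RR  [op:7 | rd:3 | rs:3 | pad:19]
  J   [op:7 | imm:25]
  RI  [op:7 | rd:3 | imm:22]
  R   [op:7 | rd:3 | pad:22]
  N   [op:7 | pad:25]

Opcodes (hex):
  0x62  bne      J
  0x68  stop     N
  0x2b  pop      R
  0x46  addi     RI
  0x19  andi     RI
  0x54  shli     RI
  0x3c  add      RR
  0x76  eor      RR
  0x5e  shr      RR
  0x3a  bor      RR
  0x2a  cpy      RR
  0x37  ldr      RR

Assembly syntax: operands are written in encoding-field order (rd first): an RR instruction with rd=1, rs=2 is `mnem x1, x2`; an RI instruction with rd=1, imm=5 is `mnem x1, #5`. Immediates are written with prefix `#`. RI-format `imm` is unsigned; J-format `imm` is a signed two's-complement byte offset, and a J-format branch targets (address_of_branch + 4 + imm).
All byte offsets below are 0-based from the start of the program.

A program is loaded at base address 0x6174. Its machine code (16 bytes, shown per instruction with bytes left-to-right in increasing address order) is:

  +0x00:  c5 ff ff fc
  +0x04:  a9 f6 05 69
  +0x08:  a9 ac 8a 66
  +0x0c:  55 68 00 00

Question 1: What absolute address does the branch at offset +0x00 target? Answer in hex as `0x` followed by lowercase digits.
off 0x00: read c5 ff ff fc as big → 0xc5fffffc
  top 7b → 0x62 → bne [J]
  [24:0] imm=33554428 (s25→-4) = #-4
  target = base 0x6174 + off 0x00 + 4 + imm -4 = 0x6174

0x6174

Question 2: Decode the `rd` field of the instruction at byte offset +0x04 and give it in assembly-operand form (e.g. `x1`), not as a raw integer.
x7

off 0x04: read a9 f6 05 69 as big → 0xa9f60569
  top 7b → 0x54 → shli [RI]
  [24:22] rd=7 = x7
  [21:0] imm=3540329 = #3540329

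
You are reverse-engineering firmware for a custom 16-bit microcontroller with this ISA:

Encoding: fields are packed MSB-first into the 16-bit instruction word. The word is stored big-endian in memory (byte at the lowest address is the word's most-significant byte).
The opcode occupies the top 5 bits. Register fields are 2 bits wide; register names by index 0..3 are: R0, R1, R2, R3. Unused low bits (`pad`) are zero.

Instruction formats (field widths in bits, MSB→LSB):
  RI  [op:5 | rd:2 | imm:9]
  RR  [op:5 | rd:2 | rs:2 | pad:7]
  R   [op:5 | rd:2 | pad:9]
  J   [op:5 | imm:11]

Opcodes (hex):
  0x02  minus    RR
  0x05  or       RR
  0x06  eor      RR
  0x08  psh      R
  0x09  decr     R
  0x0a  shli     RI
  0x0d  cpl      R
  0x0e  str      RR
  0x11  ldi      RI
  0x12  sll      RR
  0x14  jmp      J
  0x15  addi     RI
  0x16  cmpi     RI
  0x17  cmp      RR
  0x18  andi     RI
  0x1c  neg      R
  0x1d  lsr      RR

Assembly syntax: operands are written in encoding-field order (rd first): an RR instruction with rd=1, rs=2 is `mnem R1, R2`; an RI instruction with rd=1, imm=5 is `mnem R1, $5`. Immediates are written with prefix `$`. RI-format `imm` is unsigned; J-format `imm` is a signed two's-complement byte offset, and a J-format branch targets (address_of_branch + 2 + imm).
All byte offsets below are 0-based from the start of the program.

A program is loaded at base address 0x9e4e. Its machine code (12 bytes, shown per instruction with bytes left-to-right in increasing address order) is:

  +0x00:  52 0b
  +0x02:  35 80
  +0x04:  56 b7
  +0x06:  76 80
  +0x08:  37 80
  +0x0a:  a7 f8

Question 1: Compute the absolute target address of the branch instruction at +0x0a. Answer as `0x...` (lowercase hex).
[0a] a7 f8 → 0xa7f8
  opcode bits[15:11]=0x14: jmp/J
  [10:0] imm=2040 (s11→-8) = $-8
  target = base 0x9e4e + off 0x0a + 2 + imm -8 = 0x9e52

0x9e52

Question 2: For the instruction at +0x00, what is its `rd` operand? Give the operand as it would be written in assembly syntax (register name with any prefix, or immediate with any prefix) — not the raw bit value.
R1

@+00  big-endian(52 0b) = 0x520b
  top 5b → 0xa → shli [RI]
  [10:9] rd=1 = R1
  [8:0] imm=11 = $11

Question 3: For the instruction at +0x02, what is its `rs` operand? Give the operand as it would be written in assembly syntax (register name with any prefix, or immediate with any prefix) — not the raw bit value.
off 0x02: read 35 80 as big → 0x3580
  opcode bits[15:11]=0x6: eor/RR
  rd@[10:9]=0x2 ⇒ R2
  rs@[8:7]=0x3 ⇒ R3

R3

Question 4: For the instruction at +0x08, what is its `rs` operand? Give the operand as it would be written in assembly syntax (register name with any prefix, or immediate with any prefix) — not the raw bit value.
R3

[08] 37 80 → 0x3780
  top 5b → 0x6 → eor [RR]
  rd: (w>>9)&0x3=0x3 → R3
  rs: (w>>7)&0x3=0x3 → R3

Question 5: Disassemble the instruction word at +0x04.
[04] 56 b7 → 0x56b7
  opcode bits[15:11]=0xa: shli/RI
  rd@[10:9]=0x3 ⇒ R3
  imm@[8:0]=0xb7 ⇒ $183

shli R3, $183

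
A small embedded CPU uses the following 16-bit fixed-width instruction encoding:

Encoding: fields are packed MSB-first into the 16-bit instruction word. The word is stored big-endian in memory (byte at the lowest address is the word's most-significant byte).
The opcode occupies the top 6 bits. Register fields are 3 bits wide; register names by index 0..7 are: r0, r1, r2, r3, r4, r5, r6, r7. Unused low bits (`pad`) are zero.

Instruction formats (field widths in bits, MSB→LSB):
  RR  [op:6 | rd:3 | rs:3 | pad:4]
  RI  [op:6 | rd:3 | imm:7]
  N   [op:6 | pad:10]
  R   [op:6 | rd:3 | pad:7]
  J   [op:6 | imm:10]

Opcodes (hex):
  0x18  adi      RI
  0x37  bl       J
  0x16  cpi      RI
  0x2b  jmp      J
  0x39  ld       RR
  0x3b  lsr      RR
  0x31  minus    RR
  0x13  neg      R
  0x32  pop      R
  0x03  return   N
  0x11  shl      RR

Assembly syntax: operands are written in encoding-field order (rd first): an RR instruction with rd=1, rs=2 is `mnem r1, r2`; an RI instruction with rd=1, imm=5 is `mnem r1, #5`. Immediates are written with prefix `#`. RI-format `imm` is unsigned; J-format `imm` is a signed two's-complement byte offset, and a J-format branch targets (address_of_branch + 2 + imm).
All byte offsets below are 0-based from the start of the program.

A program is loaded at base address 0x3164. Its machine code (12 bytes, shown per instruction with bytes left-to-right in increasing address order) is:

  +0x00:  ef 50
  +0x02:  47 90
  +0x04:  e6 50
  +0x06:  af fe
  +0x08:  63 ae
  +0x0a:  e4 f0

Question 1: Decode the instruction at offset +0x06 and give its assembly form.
[06] af fe → 0xaffe
  opcode bits[15:10]=0x2b: jmp/J
  imm@[9:0]=0x3fe (s10→-2) ⇒ #-2

jmp #-2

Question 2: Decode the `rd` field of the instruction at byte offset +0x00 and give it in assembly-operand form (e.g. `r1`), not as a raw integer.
+0x00: ef 50 ⇒ word 0xef50 (big)
  op=0xef50>>10=0x3b ⇒ lsr (RR)
  rd: (w>>7)&0x7=0x6 → r6
  rs: (w>>4)&0x7=0x5 → r5

r6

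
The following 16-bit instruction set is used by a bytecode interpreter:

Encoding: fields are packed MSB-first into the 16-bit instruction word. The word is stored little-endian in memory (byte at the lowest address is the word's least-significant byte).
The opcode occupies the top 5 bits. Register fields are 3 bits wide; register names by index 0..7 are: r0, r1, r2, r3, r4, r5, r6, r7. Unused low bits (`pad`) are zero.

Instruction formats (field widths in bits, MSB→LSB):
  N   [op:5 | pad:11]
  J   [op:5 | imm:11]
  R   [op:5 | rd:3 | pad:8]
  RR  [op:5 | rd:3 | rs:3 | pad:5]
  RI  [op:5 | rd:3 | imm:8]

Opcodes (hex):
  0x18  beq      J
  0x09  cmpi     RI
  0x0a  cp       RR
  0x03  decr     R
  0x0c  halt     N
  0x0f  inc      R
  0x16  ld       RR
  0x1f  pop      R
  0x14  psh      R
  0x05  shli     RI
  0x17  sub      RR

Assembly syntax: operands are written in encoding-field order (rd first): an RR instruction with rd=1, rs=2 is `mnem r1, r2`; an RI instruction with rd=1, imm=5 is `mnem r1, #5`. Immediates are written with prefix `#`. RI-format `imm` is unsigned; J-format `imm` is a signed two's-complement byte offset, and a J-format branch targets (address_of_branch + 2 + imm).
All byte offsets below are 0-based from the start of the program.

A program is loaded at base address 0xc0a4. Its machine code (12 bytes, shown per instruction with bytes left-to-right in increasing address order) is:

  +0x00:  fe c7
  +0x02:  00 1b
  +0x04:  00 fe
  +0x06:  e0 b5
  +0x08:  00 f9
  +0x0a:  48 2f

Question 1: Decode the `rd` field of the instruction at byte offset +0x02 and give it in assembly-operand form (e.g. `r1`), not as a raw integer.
r3

off 0x02: read 00 1b as little → 0x1b00
  top 5b → 0x3 → decr [R]
  rd: (w>>8)&0x7=0x3 → r3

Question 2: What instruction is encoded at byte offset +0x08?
@+08  little-endian(00 f9) = 0xf900
  opcode bits[15:11]=0x1f: pop/R
  [10:8] rd=1 = r1

pop r1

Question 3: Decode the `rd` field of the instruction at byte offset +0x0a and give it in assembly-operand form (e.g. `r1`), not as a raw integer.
+0x0a: 48 2f ⇒ word 0x2f48 (little)
  opcode bits[15:11]=0x5: shli/RI
  rd: (w>>8)&0x7=0x7 → r7
  imm: (w>>0)&0xff=0x48 → #72

r7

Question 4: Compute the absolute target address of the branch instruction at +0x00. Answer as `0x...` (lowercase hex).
0xc0a4

[00] fe c7 → 0xc7fe
  top 5b → 0x18 → beq [J]
  [10:0] imm=2046 (s11→-2) = #-2
  target = base 0xc0a4 + off 0x00 + 2 + imm -2 = 0xc0a4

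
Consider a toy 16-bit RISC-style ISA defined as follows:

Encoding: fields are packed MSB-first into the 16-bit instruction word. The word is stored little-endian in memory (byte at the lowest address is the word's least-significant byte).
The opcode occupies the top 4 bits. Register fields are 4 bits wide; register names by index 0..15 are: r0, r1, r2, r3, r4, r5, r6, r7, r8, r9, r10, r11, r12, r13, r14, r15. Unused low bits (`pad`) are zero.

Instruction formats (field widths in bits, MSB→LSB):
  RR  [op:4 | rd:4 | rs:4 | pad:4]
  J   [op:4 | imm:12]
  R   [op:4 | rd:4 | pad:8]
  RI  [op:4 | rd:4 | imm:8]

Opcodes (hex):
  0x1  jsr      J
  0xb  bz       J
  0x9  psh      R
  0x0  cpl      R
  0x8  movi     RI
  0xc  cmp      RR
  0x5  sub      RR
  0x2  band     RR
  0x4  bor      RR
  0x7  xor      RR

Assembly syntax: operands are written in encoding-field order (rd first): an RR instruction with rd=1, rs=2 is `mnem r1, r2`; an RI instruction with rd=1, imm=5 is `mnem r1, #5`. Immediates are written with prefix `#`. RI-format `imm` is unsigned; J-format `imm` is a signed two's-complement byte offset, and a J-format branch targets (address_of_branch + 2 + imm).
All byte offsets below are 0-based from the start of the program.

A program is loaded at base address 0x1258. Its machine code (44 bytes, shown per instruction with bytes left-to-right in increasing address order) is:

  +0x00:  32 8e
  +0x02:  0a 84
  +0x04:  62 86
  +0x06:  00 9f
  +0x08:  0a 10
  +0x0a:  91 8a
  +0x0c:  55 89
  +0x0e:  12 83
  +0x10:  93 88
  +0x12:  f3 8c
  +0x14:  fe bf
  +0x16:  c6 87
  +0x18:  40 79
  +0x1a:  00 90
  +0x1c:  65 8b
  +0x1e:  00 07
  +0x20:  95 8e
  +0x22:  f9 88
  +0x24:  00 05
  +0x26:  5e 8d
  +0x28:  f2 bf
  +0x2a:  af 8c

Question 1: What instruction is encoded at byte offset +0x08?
jsr #10

@+08  little-endian(0a 10) = 0x100a
  top 4b → 0x1 → jsr [J]
  imm: (w>>0)&0xfff=0xa → #10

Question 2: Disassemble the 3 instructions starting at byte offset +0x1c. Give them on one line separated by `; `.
movi r11, #101; cpl r7; movi r14, #149

[1c] 65 8b → 0x8b65
  opcode bits[15:12]=0x8: movi/RI
  rd@[11:8]=0xb ⇒ r11
  imm@[7:0]=0x65 ⇒ #101
[1e] 00 07 → 0x0700
  opcode bits[15:12]=0x0: cpl/R
  rd@[11:8]=0x7 ⇒ r7
[20] 95 8e → 0x8e95
  opcode bits[15:12]=0x8: movi/RI
  rd@[11:8]=0xe ⇒ r14
  imm@[7:0]=0x95 ⇒ #149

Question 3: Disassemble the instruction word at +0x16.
+0x16: c6 87 ⇒ word 0x87c6 (little)
  top 4b → 0x8 → movi [RI]
  [11:8] rd=7 = r7
  [7:0] imm=198 = #198

movi r7, #198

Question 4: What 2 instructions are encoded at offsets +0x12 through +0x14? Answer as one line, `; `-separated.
movi r12, #243; bz #-2

+0x12: f3 8c ⇒ word 0x8cf3 (little)
  op=0x8cf3>>12=0x8 ⇒ movi (RI)
  rd: (w>>8)&0xf=0xc → r12
  imm: (w>>0)&0xff=0xf3 → #243
+0x14: fe bf ⇒ word 0xbffe (little)
  op=0xbffe>>12=0xb ⇒ bz (J)
  imm: (w>>0)&0xfff=0xffe (s12→-2) → #-2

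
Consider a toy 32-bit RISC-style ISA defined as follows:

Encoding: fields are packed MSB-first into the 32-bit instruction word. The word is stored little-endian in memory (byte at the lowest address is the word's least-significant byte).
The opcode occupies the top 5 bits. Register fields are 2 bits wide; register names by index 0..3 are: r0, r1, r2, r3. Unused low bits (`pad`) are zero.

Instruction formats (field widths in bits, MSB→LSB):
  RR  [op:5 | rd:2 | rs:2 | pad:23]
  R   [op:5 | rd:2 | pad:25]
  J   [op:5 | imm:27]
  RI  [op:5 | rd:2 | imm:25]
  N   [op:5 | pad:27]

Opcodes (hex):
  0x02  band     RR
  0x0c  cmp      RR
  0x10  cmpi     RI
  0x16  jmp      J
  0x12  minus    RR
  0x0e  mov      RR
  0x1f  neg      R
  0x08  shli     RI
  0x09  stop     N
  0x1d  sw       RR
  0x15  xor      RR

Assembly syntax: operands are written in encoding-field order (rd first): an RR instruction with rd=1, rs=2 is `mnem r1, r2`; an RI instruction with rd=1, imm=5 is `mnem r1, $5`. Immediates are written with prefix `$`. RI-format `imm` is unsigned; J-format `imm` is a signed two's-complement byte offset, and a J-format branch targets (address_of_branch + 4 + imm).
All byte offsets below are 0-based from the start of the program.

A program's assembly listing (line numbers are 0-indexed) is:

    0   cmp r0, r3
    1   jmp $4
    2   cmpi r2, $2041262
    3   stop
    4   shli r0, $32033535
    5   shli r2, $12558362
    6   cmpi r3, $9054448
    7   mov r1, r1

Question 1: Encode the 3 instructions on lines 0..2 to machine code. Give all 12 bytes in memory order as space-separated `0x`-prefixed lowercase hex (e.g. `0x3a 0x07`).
line 0 (cmp): pack op=0xc:5|rd=0:2|rs=3:2|pad=0:23 = 0x61800000; little→ 00 00 80 61
line 1 (jmp): pack op=0x16:5|imm=4:27 = 0xb0000004; little→ 04 00 00 b0
line 2 (cmpi): pack op=0x10:5|rd=2:2|imm=2041262:25 = 0x841f25ae; little→ ae 25 1f 84

0x00 0x00 0x80 0x61 0x04 0x00 0x00 0xb0 0xae 0x25 0x1f 0x84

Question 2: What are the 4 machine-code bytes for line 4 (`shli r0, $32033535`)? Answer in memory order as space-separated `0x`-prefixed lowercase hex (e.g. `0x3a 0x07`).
line 4 (shli): pack op=0x8:5|rd=0:2|imm=32033535:25 = 0x41e8caff; little→ ff ca e8 41

0xff 0xca 0xe8 0x41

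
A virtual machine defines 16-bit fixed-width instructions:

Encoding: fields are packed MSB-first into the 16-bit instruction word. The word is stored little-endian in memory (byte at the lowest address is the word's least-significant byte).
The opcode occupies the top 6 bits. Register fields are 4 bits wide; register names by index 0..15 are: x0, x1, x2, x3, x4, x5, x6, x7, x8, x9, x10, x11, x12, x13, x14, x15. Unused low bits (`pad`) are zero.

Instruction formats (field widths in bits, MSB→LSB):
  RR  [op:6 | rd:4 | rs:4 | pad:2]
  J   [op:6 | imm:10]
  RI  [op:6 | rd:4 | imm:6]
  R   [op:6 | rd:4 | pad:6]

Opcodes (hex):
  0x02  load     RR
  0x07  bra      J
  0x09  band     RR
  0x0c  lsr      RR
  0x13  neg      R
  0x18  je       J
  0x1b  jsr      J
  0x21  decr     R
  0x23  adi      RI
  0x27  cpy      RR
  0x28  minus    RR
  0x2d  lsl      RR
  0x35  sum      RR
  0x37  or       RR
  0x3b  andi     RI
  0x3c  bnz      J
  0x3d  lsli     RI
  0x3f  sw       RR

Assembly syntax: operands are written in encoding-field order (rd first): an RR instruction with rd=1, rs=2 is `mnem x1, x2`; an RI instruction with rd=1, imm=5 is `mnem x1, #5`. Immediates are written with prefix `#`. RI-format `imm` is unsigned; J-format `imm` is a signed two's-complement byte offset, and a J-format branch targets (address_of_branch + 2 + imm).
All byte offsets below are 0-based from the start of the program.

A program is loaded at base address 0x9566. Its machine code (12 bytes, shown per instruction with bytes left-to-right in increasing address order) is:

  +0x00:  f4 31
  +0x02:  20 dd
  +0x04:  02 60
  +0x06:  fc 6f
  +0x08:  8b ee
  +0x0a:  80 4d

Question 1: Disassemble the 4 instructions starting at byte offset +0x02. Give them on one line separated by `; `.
or x4, x8; je #2; jsr #-4; andi x10, #11

+0x02: 20 dd ⇒ word 0xdd20 (little)
  top 6b → 0x37 → or [RR]
  rd: (w>>6)&0xf=0x4 → x4
  rs: (w>>2)&0xf=0x8 → x8
+0x04: 02 60 ⇒ word 0x6002 (little)
  top 6b → 0x18 → je [J]
  imm: (w>>0)&0x3ff=0x2 → #2
+0x06: fc 6f ⇒ word 0x6ffc (little)
  top 6b → 0x1b → jsr [J]
  imm: (w>>0)&0x3ff=0x3fc (s10→-4) → #-4
+0x08: 8b ee ⇒ word 0xee8b (little)
  top 6b → 0x3b → andi [RI]
  rd: (w>>6)&0xf=0xa → x10
  imm: (w>>0)&0x3f=0xb → #11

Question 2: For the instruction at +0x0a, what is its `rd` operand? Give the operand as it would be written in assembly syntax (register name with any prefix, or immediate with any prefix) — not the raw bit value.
x6

[0a] 80 4d → 0x4d80
  op=0x4d80>>10=0x13 ⇒ neg (R)
  [9:6] rd=6 = x6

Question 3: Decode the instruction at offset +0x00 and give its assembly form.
lsr x7, x13

@+00  little-endian(f4 31) = 0x31f4
  op=0x31f4>>10=0xc ⇒ lsr (RR)
  rd: (w>>6)&0xf=0x7 → x7
  rs: (w>>2)&0xf=0xd → x13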